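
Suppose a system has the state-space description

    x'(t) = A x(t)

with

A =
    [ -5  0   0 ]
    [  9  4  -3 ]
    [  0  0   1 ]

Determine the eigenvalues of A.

-5, 1, 4

det(sI - A) = s^3 - (tr A)s^2 + (M11 + M22 + M33)s - det A, where Mii is the 2×2 principal minor of A obtained by deleting row i and column i.
tr A = (-5) + 4 + 1 = 0; M11 = 4·1 - (-3)·0 = 4 - 0 = 4; M22 = (-5)·1 - 0·0 = -5 - 0 = -5; M33 = (-5)·4 - 0·9 = -20 - 0 = -20; sum of minors = -21.
det A = (-5)·(4·1 - (-3)·0) - 0·(9·1 - (-3)·0) + 0·(9·0 - 4·0) = (-5)·4 - 0·9 + 0·0 = -20.
So p(s) = det(sI - A) = s^3 - 21s + 20.
Rational-root test: any integer root divides 20. Testing small divisors, s = 1 works: p(1) = 1 + 0 + (-21) + 20 = 0, so (s - 1) is a factor.
Dividing, p(s) = (s - 1)(s^2 + s - 20).
Factor s^2 + s - 20: two numbers with sum -1 and product -20 are 4 and -5, so s^2 + s - 20 = (s - 4)(s + 5).
Hence p(s) = (s - 4) (s - 1) (s + 5), with roots -5, 1, 4.
At least one eigenvalue has non-negative real part, so the system is not asymptotically stable.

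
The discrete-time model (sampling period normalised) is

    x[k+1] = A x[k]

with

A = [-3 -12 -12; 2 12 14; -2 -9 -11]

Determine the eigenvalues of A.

-3, -2, 3

det(zI - A) = z^3 - (tr A)z^2 + (M11 + M22 + M33)z - det A, where Mii is the 2×2 principal minor of A obtained by deleting row i and column i.
tr A = (-3) + 12 + (-11) = -2; M11 = 12·(-11) - 14·(-9) = -132 - (-126) = -6; M22 = (-3)·(-11) - (-12)·(-2) = 33 - 24 = 9; M33 = (-3)·12 - (-12)·2 = -36 - (-24) = -12; sum of minors = -9.
det A = (-3)·(12·(-11) - 14·(-9)) - (-12)·(2·(-11) - 14·(-2)) + (-12)·(2·(-9) - 12·(-2)) = (-3)·(-6) - (-12)·6 + (-12)·6 = 18.
So p(z) = det(zI - A) = z^3 + 2z^2 - 9z - 18.
Rational-root test: any integer root divides -18. Testing small divisors, z = -2 works: p(-2) = -8 + 8 + 18 + (-18) = 0, so (z + 2) is a factor.
Dividing, p(z) = (z + 2)(z^2 - 9).
Factor z^2 - 9: two numbers with sum 0 and product -9 are 3 and -3, so z^2 - 9 = (z - 3)(z + 3).
Hence p(z) = (z - 3) (z + 2) (z + 3), with roots -3, -2, 3.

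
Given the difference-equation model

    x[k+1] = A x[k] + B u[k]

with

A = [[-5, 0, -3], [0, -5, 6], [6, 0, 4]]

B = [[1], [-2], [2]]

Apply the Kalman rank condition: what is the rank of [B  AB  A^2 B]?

2

AB = [[-11], [22], [14]]
A^2B = [[13], [-26], [-10]]
Controllability matrix C = [B  AB  A^2B] = [[1, -11, 13], [-2, 22, -26], [2, 14, -10]]
The rows r1, r2, r3 of C are linearly dependent: 2·r1 + r2 = 0 (check each entry), so rank(C) ≤ 2.
The 2×2 minor from rows 1, 3, columns 1, 2 is 1·14 - (-11)·2 = 14 - (-22) = 36 ≠ 0, so rank(C) = 2.
rank(C) = 2 < n = 3, so the pair (A, B) is not completely controllable.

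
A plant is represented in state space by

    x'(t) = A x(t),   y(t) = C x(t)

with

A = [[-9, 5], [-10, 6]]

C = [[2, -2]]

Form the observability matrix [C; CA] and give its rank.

1

CA = [[2, -2]]
Observability matrix O = [C; CA] = [[2, -2], [2, -2]]
Every row of O is a scalar multiple of row 1 = [2, -2] (multipliers 1, 1), so the rows span a one-dimensional space.
O ≠ 0, hence rank(O) = 1.
rank(O) = 1 < n = 2, so the pair (A, C) is not completely observable.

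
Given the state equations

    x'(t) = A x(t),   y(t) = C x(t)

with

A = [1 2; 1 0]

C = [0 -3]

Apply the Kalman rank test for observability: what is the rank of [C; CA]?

2

CA = [[-3, 0]]
Observability matrix O = [C; CA] = [[0, -3], [-3, 0]]
det(O) = 0·0 - (-3)·(-3) = 0 - 9 = -9 ≠ 0, so rank(O) = 2.
rank(O) = 2 = n, so the pair (A, C) is completely observable.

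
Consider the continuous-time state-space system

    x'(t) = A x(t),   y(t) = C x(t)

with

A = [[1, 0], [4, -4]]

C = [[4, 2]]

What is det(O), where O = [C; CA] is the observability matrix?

-56

CA = [[12, -8]]
Observability matrix O = [C; CA] = [[4, 2], [12, -8]]
det(O) = 4·(-8) - 2·12 = -32 - 24 = -56
Since det(O) ≠ 0, rank(O) = 2 and the system is completely observable.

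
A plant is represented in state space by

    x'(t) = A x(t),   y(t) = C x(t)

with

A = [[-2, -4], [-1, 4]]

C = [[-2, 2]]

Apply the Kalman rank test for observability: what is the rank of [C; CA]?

CA = [[2, 16]]
Observability matrix O = [C; CA] = [[-2, 2], [2, 16]]
det(O) = (-2)·16 - 2·2 = -32 - 4 = -36 ≠ 0, so rank(O) = 2.
rank(O) = 2 = n, so the pair (A, C) is completely observable.

2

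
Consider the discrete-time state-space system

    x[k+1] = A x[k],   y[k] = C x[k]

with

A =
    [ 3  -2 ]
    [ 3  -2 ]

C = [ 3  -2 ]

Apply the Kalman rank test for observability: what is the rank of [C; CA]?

CA = [[3, -2]]
Observability matrix O = [C; CA] = [[3, -2], [3, -2]]
Every row of O is a scalar multiple of row 1 = [3, -2] (multipliers 1, 1), so the rows span a one-dimensional space.
O ≠ 0, hence rank(O) = 1.
rank(O) = 1 < n = 2, so the pair (A, C) is not completely observable.

1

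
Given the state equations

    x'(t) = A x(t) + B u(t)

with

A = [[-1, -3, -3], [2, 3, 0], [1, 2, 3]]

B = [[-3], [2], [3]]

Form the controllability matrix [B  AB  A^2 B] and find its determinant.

AB = [[-12], [0], [10]]
A^2B = [[-18], [-24], [18]]
Controllability matrix C = [B  AB  A^2B] = [[-3, -12, -18], [2, 0, -24], [3, 10, 18]]
Expanding along the first row, det(C) = (-3)·(0·18 - (-24)·10) - (-12)·(2·18 - (-24)·3) + (-18)·(2·10 - 0·3) = (-3)·240 - (-12)·108 + (-18)·20 = 216
Since det(C) ≠ 0, rank(C) = 3 and the system is completely controllable.

216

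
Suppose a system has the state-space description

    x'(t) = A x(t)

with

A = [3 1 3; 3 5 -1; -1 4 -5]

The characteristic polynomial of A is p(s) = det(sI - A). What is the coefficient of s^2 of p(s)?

-3

Expand det(sI - A) for the 3×3 matrix.
p(s) = s^3 - 3s^2 - 21s - 4.
(Check: constant term = det(-A) = (-1)^3 det A = -4; coefficient of s^2 = -tr A = -3.)
The coefficient of s^2 is -3.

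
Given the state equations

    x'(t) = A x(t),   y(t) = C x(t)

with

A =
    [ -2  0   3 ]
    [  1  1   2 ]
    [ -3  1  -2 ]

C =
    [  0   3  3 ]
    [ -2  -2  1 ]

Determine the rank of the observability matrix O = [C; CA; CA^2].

CA = [[-6, 6, 0], [-1, -1, -12]]
CA^2 = [[18, 6, -6], [37, -13, 19]]
Observability matrix O = [C; CA; CA^2] = [[0, 3, 3], [-2, -2, 1], [-6, 6, 0], [-1, -1, -12], [18, 6, -6], [37, -13, 19]]
Take the 3×3 submatrix of O formed by rows 1, 2, 3: [[0, 3, 3], [-2, -2, 1], [-6, 6, 0]]. Its determinant is 0·((-2)·0 - 1·6) - 3·((-2)·0 - 1·(-6)) + 3·((-2)·6 - (-2)·(-6)) = 0·(-6) - 3·6 + 3·(-24) = -90 ≠ 0.
So rank(O) ≥ 3; since O has 3 columns, rank(O) = 3.
rank(O) = 3 = n, so the pair (A, C) is completely observable.

3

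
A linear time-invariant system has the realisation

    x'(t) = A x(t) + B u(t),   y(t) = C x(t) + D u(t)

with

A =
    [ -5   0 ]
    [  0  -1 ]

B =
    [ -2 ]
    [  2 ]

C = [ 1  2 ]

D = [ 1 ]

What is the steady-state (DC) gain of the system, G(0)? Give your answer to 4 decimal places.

4.6000

G(0) = C(-A)^{-1}B + D = -C A^{-1} B + D.
det A = 5, so A^{-1} = (1/5)·adj(A) = [[-1/5, 0], [0, -1]]
A^{-1} B = [2/5, -2]^T
C A^{-1} B = -18/5
G(0) = D - C A^{-1} B = 1 - (-18/5) = 23/5 ≈ 4.6000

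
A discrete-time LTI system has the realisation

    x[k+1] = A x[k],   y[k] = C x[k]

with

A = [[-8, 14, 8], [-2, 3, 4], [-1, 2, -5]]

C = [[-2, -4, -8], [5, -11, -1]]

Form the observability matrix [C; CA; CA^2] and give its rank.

2

CA = [[32, -56, 8], [-17, 35, 1]]
CA^2 = [[-152, 296, -8], [65, -131, -1]]
Observability matrix O = [C; CA; CA^2] = [[-2, -4, -8], [5, -11, -1], [32, -56, 8], [-17, 35, 1], [-152, 296, -8], [65, -131, -1]]
The columns c1, c2, c3 of O are linearly dependent: -2·c1 - c2 + c3 = 0 (check each entry), so rank(O) ≤ 2.
The 2×2 minor from rows 1, 2, columns 1, 2 is (-2)·(-11) - (-4)·5 = 22 - (-20) = 42 ≠ 0, so rank(O) = 2.
rank(O) = 2 < n = 3, so the pair (A, C) is not completely observable.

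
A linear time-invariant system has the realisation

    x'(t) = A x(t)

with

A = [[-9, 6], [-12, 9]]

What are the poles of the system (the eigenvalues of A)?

det(sI - A) = s^2 - (tr A)s + det A, with tr A = (-9) + 9 = 0 and det A = (-9)·9 - 6·(-12) = -81 - (-72) = -9.
So p(s) = det(sI - A) = s^2 - 9.
Factor s^2 - 9: two numbers with sum 0 and product -9 are 3 and -3, so s^2 - 9 = (s - 3)(s + 3).
Hence p(s) = (s - 3) (s + 3), with roots -3, 3.
At least one eigenvalue has non-negative real part, so the system is not asymptotically stable.

-3, 3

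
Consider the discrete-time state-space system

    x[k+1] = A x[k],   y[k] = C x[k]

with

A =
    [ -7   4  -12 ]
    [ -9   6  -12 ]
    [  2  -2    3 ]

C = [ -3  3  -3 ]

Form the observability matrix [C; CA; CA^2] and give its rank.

2

CA = [[-12, 12, -9]]
CA^2 = [[-42, 42, -27]]
Observability matrix O = [C; CA; CA^2] = [[-3, 3, -3], [-12, 12, -9], [-42, 42, -27]]
The columns c1, c2, c3 of O are linearly dependent: c1 + c2 = 0 (check each entry), so rank(O) ≤ 2.
The 2×2 minor from rows 1, 2, columns 1, 3 is (-3)·(-9) - (-3)·(-12) = 27 - 36 = -9 ≠ 0, so rank(O) = 2.
rank(O) = 2 < n = 3, so the pair (A, C) is not completely observable.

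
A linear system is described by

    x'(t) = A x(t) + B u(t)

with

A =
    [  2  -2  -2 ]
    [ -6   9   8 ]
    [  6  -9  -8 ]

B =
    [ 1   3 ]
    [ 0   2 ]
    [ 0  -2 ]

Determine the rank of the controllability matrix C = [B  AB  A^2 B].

AB = [[2, 6], [-6, -16], [6, 16]]
A^2B = [[4, 12], [-18, -52], [18, 52]]
Controllability matrix C = [B  AB  A^2B] = [[1, 3, 2, 6, 4, 12], [0, 2, -6, -16, -18, -52], [0, -2, 6, 16, 18, 52]]
The rows r1, r2, r3 of C are linearly dependent: r2 + r3 = 0 (check each entry), so rank(C) ≤ 2.
The 2×2 minor from rows 1, 2, columns 1, 2 is 1·2 - 3·0 = 2 - 0 = 2 ≠ 0, so rank(C) = 2.
rank(C) = 2 < n = 3, so the pair (A, B) is not completely controllable.

2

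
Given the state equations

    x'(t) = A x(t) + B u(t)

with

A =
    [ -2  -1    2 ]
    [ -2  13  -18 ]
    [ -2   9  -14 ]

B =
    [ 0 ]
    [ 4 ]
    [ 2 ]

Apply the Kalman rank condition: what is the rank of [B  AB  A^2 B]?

AB = [[0], [16], [8]]
A^2B = [[0], [64], [32]]
Controllability matrix C = [B  AB  A^2B] = [[0, 0, 0], [4, 16, 64], [2, 8, 32]]
Every column of C is a scalar multiple of column 1 = [0, 4, 2] (multipliers 1, 4, 16), so the columns span a one-dimensional space.
C ≠ 0, hence rank(C) = 1.
rank(C) = 1 < n = 3, so the pair (A, B) is not completely controllable.

1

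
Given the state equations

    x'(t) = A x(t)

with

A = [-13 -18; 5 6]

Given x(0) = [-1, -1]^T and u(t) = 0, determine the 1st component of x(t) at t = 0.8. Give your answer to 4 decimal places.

1.3080

det(sI - A) = s^2 - (tr A)s + det A, with tr A = (-13) + 6 = -7 and det A = (-13)·6 - (-18)·5 = -78 - (-90) = 12.
So p(s) = det(sI - A) = s^2 + 7s + 12.
Factor s^2 + 7s + 12: two numbers with sum -7 and product 12 are -3 and -4, so s^2 + 7s + 12 = (s + 3)(s + 4).
Hence p(s) = (s + 3) (s + 4), with roots -4, -3.
The eigenvalues -4, -3 are distinct and real, so A is diagonalisable and x(t) = e^{At} x(0) = V diag(e^{λ_i t}) V^{-1} x(0), where the columns of V are the eigenvectors.
λ = -4: A - (-4)I = [[-9, -18], [5, 10]]. Row 1 gives (-9)·v1 + (-18)·v2 = 0, so take v_1 = [2, -1]^T.
λ = -3: A - (-3)I = [[-10, -18], [5, 9]]. Row 1 gives (-10)·v1 + (-18)·v2 = 0, so take v_2 = [-9, 5]^T.
V = [v_1 v_2] = [[2, -9], [-1, 5]] has det V = 1, so V^{-1} = adj(V)/det V = [[5, 9], [1, 2]].
Modal coordinates z(0) = V^{-1} x(0): 5·(-1) + 9·(-1) = -14; 1·(-1) + 2·(-1) = -3; so z(0) = [-14, -3]^T.
x_1(t) = Σ_i (v_i)_1 · z_i(0) · e^{λ_i t} (row 1 of V times the modal terms).
x_1(0.8) = 2·(-14)·e^{-4·0.8} + (-9)·(-3)·e^{-3·0.8} = (-28)·0.040762 + 27·0.090718 = 1.3080.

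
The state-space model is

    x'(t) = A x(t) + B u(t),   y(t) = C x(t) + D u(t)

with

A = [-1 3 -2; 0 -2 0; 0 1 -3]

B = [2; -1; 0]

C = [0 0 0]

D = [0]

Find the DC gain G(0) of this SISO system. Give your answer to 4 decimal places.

G(0) = C(-A)^{-1}B + D = -C A^{-1} B + D.
det A = -6, so A^{-1} = (1/-6)·adj(A) = [[-1, -7/6, 2/3], [0, -1/2, 0], [0, -1/6, -1/3]]
A^{-1} B = [-5/6, 1/2, 1/6]^T
C A^{-1} B = 0
G(0) = D - C A^{-1} B = 0 - (0) = 0

0.0000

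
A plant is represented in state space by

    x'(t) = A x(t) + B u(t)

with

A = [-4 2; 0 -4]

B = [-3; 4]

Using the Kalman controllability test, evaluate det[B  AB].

AB = [[20], [-16]]
Controllability matrix C = [B  AB] = [[-3, 20], [4, -16]]
det(C) = (-3)·(-16) - 20·4 = 48 - 80 = -32
Since det(C) ≠ 0, rank(C) = 2 and the system is completely controllable.

-32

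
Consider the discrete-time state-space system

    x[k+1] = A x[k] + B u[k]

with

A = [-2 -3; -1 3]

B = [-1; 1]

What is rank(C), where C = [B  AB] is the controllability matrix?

2

AB = [[-1], [4]]
Controllability matrix C = [B  AB] = [[-1, -1], [1, 4]]
det(C) = (-1)·4 - (-1)·1 = -4 - (-1) = -3 ≠ 0, so rank(C) = 2.
rank(C) = 2 = n, so the pair (A, B) is completely controllable.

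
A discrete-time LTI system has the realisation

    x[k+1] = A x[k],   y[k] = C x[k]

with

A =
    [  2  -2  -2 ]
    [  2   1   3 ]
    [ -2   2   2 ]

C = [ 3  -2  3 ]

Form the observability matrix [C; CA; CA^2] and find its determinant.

104

CA = [[-4, -2, -6]]
CA^2 = [[0, -6, -10]]
Observability matrix O = [C; CA; CA^2] = [[3, -2, 3], [-4, -2, -6], [0, -6, -10]]
Expanding along the first row, det(O) = 3·((-2)·(-10) - (-6)·(-6)) - (-2)·((-4)·(-10) - (-6)·0) + 3·((-4)·(-6) - (-2)·0) = 3·(-16) - (-2)·40 + 3·24 = 104
Since det(O) ≠ 0, rank(O) = 3 and the system is completely observable.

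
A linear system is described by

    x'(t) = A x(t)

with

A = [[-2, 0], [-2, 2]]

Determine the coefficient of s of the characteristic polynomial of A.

For a 2×2 matrix, det(sI - A) = s^2 - (tr A)s + det A.
tr A = 0, det A = -4.
So p(s) = s^2 - 4.
The coefficient of s is 0.

0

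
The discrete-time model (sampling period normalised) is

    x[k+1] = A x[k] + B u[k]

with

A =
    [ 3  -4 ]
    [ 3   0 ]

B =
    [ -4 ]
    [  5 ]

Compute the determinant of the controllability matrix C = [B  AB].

208

AB = [[-32], [-12]]
Controllability matrix C = [B  AB] = [[-4, -32], [5, -12]]
det(C) = (-4)·(-12) - (-32)·5 = 48 - (-160) = 208
Since det(C) ≠ 0, rank(C) = 2 and the system is completely controllable.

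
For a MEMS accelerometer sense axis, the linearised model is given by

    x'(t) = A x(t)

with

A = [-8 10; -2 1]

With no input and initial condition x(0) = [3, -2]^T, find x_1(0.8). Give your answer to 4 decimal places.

-1.4763

det(sI - A) = s^2 - (tr A)s + det A, with tr A = (-8) + 1 = -7 and det A = (-8)·1 - 10·(-2) = -8 - (-20) = 12.
So p(s) = det(sI - A) = s^2 + 7s + 12.
Factor s^2 + 7s + 12: two numbers with sum -7 and product 12 are -3 and -4, so s^2 + 7s + 12 = (s + 3)(s + 4).
Hence p(s) = (s + 3) (s + 4), with roots -4, -3.
The eigenvalues -4, -3 are distinct and real, so A is diagonalisable and x(t) = e^{At} x(0) = V diag(e^{λ_i t}) V^{-1} x(0), where the columns of V are the eigenvectors.
λ = -4: A - (-4)I = [[-4, 10], [-2, 5]]. Row 1 gives (-4)·v1 + 10·v2 = 0, so take v_1 = [5, 2]^T.
λ = -3: A - (-3)I = [[-5, 10], [-2, 4]]. Row 1 gives (-5)·v1 + 10·v2 = 0, so take v_2 = [2, 1]^T.
V = [v_1 v_2] = [[5, 2], [2, 1]] has det V = 1, so V^{-1} = adj(V)/det V = [[1, -2], [-2, 5]].
Modal coordinates z(0) = V^{-1} x(0): 1·3 + (-2)·(-2) = 7; (-2)·3 + 5·(-2) = -16; so z(0) = [7, -16]^T.
x_1(t) = Σ_i (v_i)_1 · z_i(0) · e^{λ_i t} (row 1 of V times the modal terms).
x_1(0.8) = 5·7·e^{-4·0.8} + 2·(-16)·e^{-3·0.8} = 35·0.040762 + (-32)·0.090718 = -1.4763.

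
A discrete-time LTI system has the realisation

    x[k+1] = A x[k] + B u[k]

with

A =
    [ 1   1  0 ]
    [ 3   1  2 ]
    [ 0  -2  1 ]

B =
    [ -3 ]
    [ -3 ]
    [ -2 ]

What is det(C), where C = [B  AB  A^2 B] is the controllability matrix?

1424

AB = [[-6], [-16], [4]]
A^2B = [[-22], [-26], [36]]
Controllability matrix C = [B  AB  A^2B] = [[-3, -6, -22], [-3, -16, -26], [-2, 4, 36]]
Expanding along the first row, det(C) = (-3)·((-16)·36 - (-26)·4) - (-6)·((-3)·36 - (-26)·(-2)) + (-22)·((-3)·4 - (-16)·(-2)) = (-3)·(-472) - (-6)·(-160) + (-22)·(-44) = 1424
Since det(C) ≠ 0, rank(C) = 3 and the system is completely controllable.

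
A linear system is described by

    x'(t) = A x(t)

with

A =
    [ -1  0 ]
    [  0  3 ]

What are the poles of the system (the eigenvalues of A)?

det(sI - A) = s^2 - (tr A)s + det A, with tr A = (-1) + 3 = 2 and det A = (-1)·3 - 0·0 = -3 - 0 = -3.
So p(s) = det(sI - A) = s^2 - 2s - 3.
Factor s^2 - 2s - 3: two numbers with sum 2 and product -3 are 3 and -1, so s^2 - 2s - 3 = (s - 3)(s + 1).
Hence p(s) = (s - 3) (s + 1), with roots -1, 3.
At least one eigenvalue has non-negative real part, so the system is not asymptotically stable.

-1, 3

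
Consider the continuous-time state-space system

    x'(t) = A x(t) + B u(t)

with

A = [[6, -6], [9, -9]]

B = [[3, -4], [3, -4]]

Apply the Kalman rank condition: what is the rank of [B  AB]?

AB = [[0, 0], [0, 0]]
Controllability matrix C = [B  AB] = [[3, -4, 0, 0], [3, -4, 0, 0]]
Every column of C is a scalar multiple of column 1 = [3, 3] (multipliers 1, -4/3, 0, 0), so the columns span a one-dimensional space.
C ≠ 0, hence rank(C) = 1.
rank(C) = 1 < n = 2, so the pair (A, B) is not completely controllable.

1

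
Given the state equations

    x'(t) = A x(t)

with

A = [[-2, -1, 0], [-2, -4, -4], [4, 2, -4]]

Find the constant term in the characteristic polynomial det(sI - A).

Expand det(sI - A) for the 3×3 matrix.
p(s) = s^3 + 10s^2 + 38s + 24.
(Check: constant term = det(-A) = (-1)^3 det A = 24; coefficient of s^2 = -tr A = 10.)
The constant term is 24.

24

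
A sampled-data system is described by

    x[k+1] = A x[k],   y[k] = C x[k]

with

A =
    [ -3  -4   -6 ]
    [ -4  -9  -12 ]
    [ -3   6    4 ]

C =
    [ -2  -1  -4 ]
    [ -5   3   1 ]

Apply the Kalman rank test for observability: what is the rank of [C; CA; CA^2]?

2

CA = [[22, -7, 8], [0, -1, -2]]
CA^2 = [[-62, 23, -16], [10, -3, 4]]
Observability matrix O = [C; CA; CA^2] = [[-2, -1, -4], [-5, 3, 1], [22, -7, 8], [0, -1, -2], [-62, 23, -16], [10, -3, 4]]
The columns c1, c2, c3 of O are linearly dependent: -c1 - 2·c2 + c3 = 0 (check each entry), so rank(O) ≤ 2.
The 2×2 minor from rows 1, 2, columns 1, 2 is (-2)·3 - (-1)·(-5) = -6 - 5 = -11 ≠ 0, so rank(O) = 2.
rank(O) = 2 < n = 3, so the pair (A, C) is not completely observable.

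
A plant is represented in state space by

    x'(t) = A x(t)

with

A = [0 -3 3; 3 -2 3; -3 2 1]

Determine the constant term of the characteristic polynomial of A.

-36

Expand det(sI - A) for the 3×3 matrix.
p(s) = s^3 + s^2 + 10s - 36.
(Check: constant term = det(-A) = (-1)^3 det A = -36; coefficient of s^2 = -tr A = 1.)
The constant term is -36.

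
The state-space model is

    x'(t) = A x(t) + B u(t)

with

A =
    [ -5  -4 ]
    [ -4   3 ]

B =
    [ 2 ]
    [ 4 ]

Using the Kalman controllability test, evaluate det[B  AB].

AB = [[-26], [4]]
Controllability matrix C = [B  AB] = [[2, -26], [4, 4]]
det(C) = 2·4 - (-26)·4 = 8 - (-104) = 112
Since det(C) ≠ 0, rank(C) = 2 and the system is completely controllable.

112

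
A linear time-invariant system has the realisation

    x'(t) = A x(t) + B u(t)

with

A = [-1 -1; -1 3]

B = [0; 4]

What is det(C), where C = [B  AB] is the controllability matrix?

16

AB = [[-4], [12]]
Controllability matrix C = [B  AB] = [[0, -4], [4, 12]]
det(C) = 0·12 - (-4)·4 = 0 - (-16) = 16
Since det(C) ≠ 0, rank(C) = 2 and the system is completely controllable.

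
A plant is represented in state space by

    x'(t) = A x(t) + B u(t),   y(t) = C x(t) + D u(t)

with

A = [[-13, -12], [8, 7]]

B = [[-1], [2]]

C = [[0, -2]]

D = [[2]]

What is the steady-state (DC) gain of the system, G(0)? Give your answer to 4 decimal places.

-5.2000

G(0) = C(-A)^{-1}B + D = -C A^{-1} B + D.
det A = 5, so A^{-1} = (1/5)·adj(A) = [[7/5, 12/5], [-8/5, -13/5]]
A^{-1} B = [17/5, -18/5]^T
C A^{-1} B = 36/5
G(0) = D - C A^{-1} B = 2 - (36/5) = -26/5 ≈ -5.2000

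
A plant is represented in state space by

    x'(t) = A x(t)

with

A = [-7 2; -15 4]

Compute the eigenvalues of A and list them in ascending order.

-2, -1

det(sI - A) = s^2 - (tr A)s + det A, with tr A = (-7) + 4 = -3 and det A = (-7)·4 - 2·(-15) = -28 - (-30) = 2.
So p(s) = det(sI - A) = s^2 + 3s + 2.
Factor s^2 + 3s + 2: two numbers with sum -3 and product 2 are -1 and -2, so s^2 + 3s + 2 = (s + 1)(s + 2).
Hence p(s) = (s + 1) (s + 2), with roots -2, -1.
All eigenvalues have negative real part, so the system is asymptotically stable.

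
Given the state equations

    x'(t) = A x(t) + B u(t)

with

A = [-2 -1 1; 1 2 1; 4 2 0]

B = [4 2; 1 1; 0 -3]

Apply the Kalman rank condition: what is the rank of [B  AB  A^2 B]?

AB = [[-9, -8], [6, 1], [18, 10]]
A^2B = [[30, 25], [21, 4], [-24, -30]]
Controllability matrix C = [B  AB  A^2B] = [[4, 2, -9, -8, 30, 25], [1, 1, 6, 1, 21, 4], [0, -3, 18, 10, -24, -30]]
Take the 3×3 submatrix of C formed by columns 1, 2, 3: [[4, 2, -9], [1, 1, 6], [0, -3, 18]]. Its determinant is 4·(1·18 - 6·(-3)) - 2·(1·18 - 6·0) + (-9)·(1·(-3) - 1·0) = 4·36 - 2·18 + (-9)·(-3) = 135 ≠ 0.
So rank(C) ≥ 3; since C has 3 rows, rank(C) = 3.
rank(C) = 3 = n, so the pair (A, B) is completely controllable.

3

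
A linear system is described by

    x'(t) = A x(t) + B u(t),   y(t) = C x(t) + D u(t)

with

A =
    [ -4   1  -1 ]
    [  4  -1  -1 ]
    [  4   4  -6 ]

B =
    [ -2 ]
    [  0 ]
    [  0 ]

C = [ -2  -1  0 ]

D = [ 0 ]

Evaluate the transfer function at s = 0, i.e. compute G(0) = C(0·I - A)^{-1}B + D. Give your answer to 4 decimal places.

2.0000

G(0) = C(-A)^{-1}B + D = -C A^{-1} B + D.
det A = -40, so A^{-1} = (1/-40)·adj(A) = [[-1/4, -1/20, 1/20], [-1/2, -7/10, 1/5], [-1/2, -1/2, 0]]
A^{-1} B = [1/2, 1, 1]^T
C A^{-1} B = -2
G(0) = D - C A^{-1} B = 0 - (-2) = 2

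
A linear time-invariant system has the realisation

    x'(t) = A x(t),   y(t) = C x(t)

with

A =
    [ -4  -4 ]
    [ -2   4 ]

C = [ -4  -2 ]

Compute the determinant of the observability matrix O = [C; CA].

CA = [[20, 8]]
Observability matrix O = [C; CA] = [[-4, -2], [20, 8]]
det(O) = (-4)·8 - (-2)·20 = -32 - (-40) = 8
Since det(O) ≠ 0, rank(O) = 2 and the system is completely observable.

8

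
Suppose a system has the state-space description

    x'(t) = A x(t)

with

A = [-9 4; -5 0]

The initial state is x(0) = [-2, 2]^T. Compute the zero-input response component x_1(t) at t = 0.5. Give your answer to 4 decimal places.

0.6878

det(sI - A) = s^2 - (tr A)s + det A, with tr A = (-9) + 0 = -9 and det A = (-9)·0 - 4·(-5) = 0 - (-20) = 20.
So p(s) = det(sI - A) = s^2 + 9s + 20.
Factor s^2 + 9s + 20: two numbers with sum -9 and product 20 are -4 and -5, so s^2 + 9s + 20 = (s + 4)(s + 5).
Hence p(s) = (s + 4) (s + 5), with roots -5, -4.
The eigenvalues -5, -4 are distinct and real, so A is diagonalisable and x(t) = e^{At} x(0) = V diag(e^{λ_i t}) V^{-1} x(0), where the columns of V are the eigenvectors.
λ = -5: A - (-5)I = [[-4, 4], [-5, 5]]. Row 1 gives (-4)·v1 + 4·v2 = 0, so take v_1 = [1, 1]^T.
λ = -4: A - (-4)I = [[-5, 4], [-5, 4]]. Row 1 gives (-5)·v1 + 4·v2 = 0, so take v_2 = [4, 5]^T.
V = [v_1 v_2] = [[1, 4], [1, 5]] has det V = 1, so V^{-1} = adj(V)/det V = [[5, -4], [-1, 1]].
Modal coordinates z(0) = V^{-1} x(0): 5·(-2) + (-4)·2 = -18; (-1)·(-2) + 1·2 = 4; so z(0) = [-18, 4]^T.
x_1(t) = Σ_i (v_i)_1 · z_i(0) · e^{λ_i t} (row 1 of V times the modal terms).
x_1(0.5) = 1·(-18)·e^{-5·0.5} + 4·4·e^{-4·0.5} = (-18)·0.082085 + 16·0.135335 = 0.6878.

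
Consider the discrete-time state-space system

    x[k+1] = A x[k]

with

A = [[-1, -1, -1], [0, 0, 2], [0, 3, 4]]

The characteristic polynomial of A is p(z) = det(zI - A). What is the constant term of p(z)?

Expand det(zI - A) for the 3×3 matrix.
p(z) = z^3 - 3z^2 - 10z - 6.
(Check: constant term = det(-A) = (-1)^3 det A = -6; coefficient of z^2 = -tr A = -3.)
The constant term is -6.

-6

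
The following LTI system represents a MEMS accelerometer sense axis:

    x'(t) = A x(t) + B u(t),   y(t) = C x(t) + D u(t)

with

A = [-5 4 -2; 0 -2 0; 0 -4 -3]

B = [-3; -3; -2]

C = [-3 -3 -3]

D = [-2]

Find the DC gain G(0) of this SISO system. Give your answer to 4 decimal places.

G(0) = C(-A)^{-1}B + D = -C A^{-1} B + D.
det A = -30, so A^{-1} = (1/-30)·adj(A) = [[-1/5, -2/3, 2/15], [0, -1/2, 0], [0, 2/3, -1/3]]
A^{-1} B = [7/3, 3/2, -4/3]^T
C A^{-1} B = -15/2
G(0) = D - C A^{-1} B = -2 - (-15/2) = 11/2 ≈ 5.5000

5.5000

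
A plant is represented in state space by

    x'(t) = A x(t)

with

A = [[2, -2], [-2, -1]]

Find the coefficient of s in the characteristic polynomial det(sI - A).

-1

For a 2×2 matrix, det(sI - A) = s^2 - (tr A)s + det A.
tr A = 1, det A = -6.
So p(s) = s^2 - s - 6.
The coefficient of s is -1.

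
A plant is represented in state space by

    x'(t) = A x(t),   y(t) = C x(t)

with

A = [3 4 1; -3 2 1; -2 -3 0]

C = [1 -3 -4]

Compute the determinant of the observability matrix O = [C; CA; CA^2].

-4604

CA = [[20, 10, -2]]
CA^2 = [[34, 106, 30]]
Observability matrix O = [C; CA; CA^2] = [[1, -3, -4], [20, 10, -2], [34, 106, 30]]
Expanding along the first row, det(O) = 1·(10·30 - (-2)·106) - (-3)·(20·30 - (-2)·34) + (-4)·(20·106 - 10·34) = 1·512 - (-3)·668 + (-4)·1780 = -4604
Since det(O) ≠ 0, rank(O) = 3 and the system is completely observable.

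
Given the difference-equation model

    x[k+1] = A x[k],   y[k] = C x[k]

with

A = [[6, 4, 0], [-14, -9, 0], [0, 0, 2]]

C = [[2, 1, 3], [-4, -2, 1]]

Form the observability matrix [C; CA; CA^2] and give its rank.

2

CA = [[-2, -1, 6], [4, 2, 2]]
CA^2 = [[2, 1, 12], [-4, -2, 4]]
Observability matrix O = [C; CA; CA^2] = [[2, 1, 3], [-4, -2, 1], [-2, -1, 6], [4, 2, 2], [2, 1, 12], [-4, -2, 4]]
The columns c1, c2, c3 of O are linearly dependent: -c1 + 2·c2 = 0 (check each entry), so rank(O) ≤ 2.
The 2×2 minor from rows 1, 2, columns 1, 3 is 2·1 - 3·(-4) = 2 - (-12) = 14 ≠ 0, so rank(O) = 2.
rank(O) = 2 < n = 3, so the pair (A, C) is not completely observable.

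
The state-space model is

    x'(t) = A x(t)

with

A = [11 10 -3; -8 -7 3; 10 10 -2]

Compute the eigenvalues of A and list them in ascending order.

det(sI - A) = s^3 - (tr A)s^2 + (M11 + M22 + M33)s - det A, where Mii is the 2×2 principal minor of A obtained by deleting row i and column i.
tr A = 11 + (-7) + (-2) = 2; M11 = (-7)·(-2) - 3·10 = 14 - 30 = -16; M22 = 11·(-2) - (-3)·10 = -22 - (-30) = 8; M33 = 11·(-7) - 10·(-8) = -77 - (-80) = 3; sum of minors = -5.
det A = 11·((-7)·(-2) - 3·10) - 10·((-8)·(-2) - 3·10) + (-3)·((-8)·10 - (-7)·10) = 11·(-16) - 10·(-14) + (-3)·(-10) = -6.
So p(s) = det(sI - A) = s^3 - 2s^2 - 5s + 6.
Rational-root test: any integer root divides 6. Testing small divisors, s = 1 works: p(1) = 1 + (-2) + (-5) + 6 = 0, so (s - 1) is a factor.
Dividing, p(s) = (s - 1)(s^2 - s - 6).
Factor s^2 - s - 6: two numbers with sum 1 and product -6 are 3 and -2, so s^2 - s - 6 = (s - 3)(s + 2).
Hence p(s) = (s - 3) (s - 1) (s + 2), with roots -2, 1, 3.
At least one eigenvalue has non-negative real part, so the system is not asymptotically stable.

-2, 1, 3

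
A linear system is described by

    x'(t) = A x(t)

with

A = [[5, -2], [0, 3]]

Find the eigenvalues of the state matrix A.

det(sI - A) = s^2 - (tr A)s + det A, with tr A = 5 + 3 = 8 and det A = 5·3 - (-2)·0 = 15 - 0 = 15.
So p(s) = det(sI - A) = s^2 - 8s + 15.
Factor s^2 - 8s + 15: two numbers with sum 8 and product 15 are 5 and 3, so s^2 - 8s + 15 = (s - 5)(s - 3).
Hence p(s) = (s - 5) (s - 3), with roots 3, 5.
At least one eigenvalue has non-negative real part, so the system is not asymptotically stable.

3, 5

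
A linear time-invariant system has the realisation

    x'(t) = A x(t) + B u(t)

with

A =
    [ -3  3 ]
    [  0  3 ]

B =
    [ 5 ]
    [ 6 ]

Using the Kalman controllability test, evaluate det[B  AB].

AB = [[3], [18]]
Controllability matrix C = [B  AB] = [[5, 3], [6, 18]]
det(C) = 5·18 - 3·6 = 90 - 18 = 72
Since det(C) ≠ 0, rank(C) = 2 and the system is completely controllable.

72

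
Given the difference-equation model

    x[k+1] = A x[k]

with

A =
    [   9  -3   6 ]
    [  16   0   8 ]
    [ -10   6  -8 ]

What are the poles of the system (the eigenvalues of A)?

-3, 0, 4

det(zI - A) = z^3 - (tr A)z^2 + (M11 + M22 + M33)z - det A, where Mii is the 2×2 principal minor of A obtained by deleting row i and column i.
tr A = 9 + 0 + (-8) = 1; M11 = 0·(-8) - 8·6 = 0 - 48 = -48; M22 = 9·(-8) - 6·(-10) = -72 - (-60) = -12; M33 = 9·0 - (-3)·16 = 0 - (-48) = 48; sum of minors = -12.
det A = 9·(0·(-8) - 8·6) - (-3)·(16·(-8) - 8·(-10)) + 6·(16·6 - 0·(-10)) = 9·(-48) - (-3)·(-48) + 6·96 = 0.
So p(z) = det(zI - A) = z^3 - z^2 - 12z.
The constant term is 0, so p(z) = z(z^2 - z - 12).
Factor z^2 - z - 12: two numbers with sum 1 and product -12 are 4 and -3, so z^2 - z - 12 = (z - 4)(z + 3).
Hence p(z) = z (z - 4) (z + 3), with roots -3, 0, 4.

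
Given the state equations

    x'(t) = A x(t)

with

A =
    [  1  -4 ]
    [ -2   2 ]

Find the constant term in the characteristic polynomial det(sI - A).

-6

For a 2×2 matrix, det(sI - A) = s^2 - (tr A)s + det A.
tr A = 3, det A = -6.
So p(s) = s^2 - 3s - 6.
The constant term is -6.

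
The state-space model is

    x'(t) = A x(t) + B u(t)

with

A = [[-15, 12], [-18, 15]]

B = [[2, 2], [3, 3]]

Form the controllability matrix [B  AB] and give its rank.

1

AB = [[6, 6], [9, 9]]
Controllability matrix C = [B  AB] = [[2, 2, 6, 6], [3, 3, 9, 9]]
Every column of C is a scalar multiple of column 1 = [2, 3] (multipliers 1, 1, 3, 3), so the columns span a one-dimensional space.
C ≠ 0, hence rank(C) = 1.
rank(C) = 1 < n = 2, so the pair (A, B) is not completely controllable.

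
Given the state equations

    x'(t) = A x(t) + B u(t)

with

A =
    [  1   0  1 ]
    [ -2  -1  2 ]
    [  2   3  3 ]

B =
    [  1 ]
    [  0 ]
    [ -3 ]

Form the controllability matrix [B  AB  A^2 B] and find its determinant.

AB = [[-2], [-8], [-7]]
A^2B = [[-9], [-2], [-49]]
Controllability matrix C = [B  AB  A^2B] = [[1, -2, -9], [0, -8, -2], [-3, -7, -49]]
Expanding along the first row, det(C) = 1·((-8)·(-49) - (-2)·(-7)) - (-2)·(0·(-49) - (-2)·(-3)) + (-9)·(0·(-7) - (-8)·(-3)) = 1·378 - (-2)·(-6) + (-9)·(-24) = 582
Since det(C) ≠ 0, rank(C) = 3 and the system is completely controllable.

582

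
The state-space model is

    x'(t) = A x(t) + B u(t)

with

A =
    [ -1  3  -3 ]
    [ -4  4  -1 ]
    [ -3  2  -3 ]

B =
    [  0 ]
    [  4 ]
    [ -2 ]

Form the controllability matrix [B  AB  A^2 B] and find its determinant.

AB = [[18], [18], [14]]
A^2B = [[-6], [-14], [-60]]
Controllability matrix C = [B  AB  A^2B] = [[0, 18, -6], [4, 18, -14], [-2, 14, -60]]
Expanding along the first row, det(C) = 0·(18·(-60) - (-14)·14) - 18·(4·(-60) - (-14)·(-2)) + (-6)·(4·14 - 18·(-2)) = 0·(-884) - 18·(-268) + (-6)·92 = 4272
Since det(C) ≠ 0, rank(C) = 3 and the system is completely controllable.

4272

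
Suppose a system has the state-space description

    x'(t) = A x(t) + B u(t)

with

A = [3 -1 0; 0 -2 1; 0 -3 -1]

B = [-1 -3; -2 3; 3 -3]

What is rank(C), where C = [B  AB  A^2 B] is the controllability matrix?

AB = [[-1, -12], [7, -9], [3, -6]]
A^2B = [[-10, -27], [-11, 12], [-24, 33]]
Controllability matrix C = [B  AB  A^2B] = [[-1, -3, -1, -12, -10, -27], [-2, 3, 7, -9, -11, 12], [3, -3, 3, -6, -24, 33]]
Take the 3×3 submatrix of C formed by columns 1, 2, 3: [[-1, -3, -1], [-2, 3, 7], [3, -3, 3]]. Its determinant is (-1)·(3·3 - 7·(-3)) - (-3)·((-2)·3 - 7·3) + (-1)·((-2)·(-3) - 3·3) = (-1)·30 - (-3)·(-27) + (-1)·(-3) = -108 ≠ 0.
So rank(C) ≥ 3; since C has 3 rows, rank(C) = 3.
rank(C) = 3 = n, so the pair (A, B) is completely controllable.

3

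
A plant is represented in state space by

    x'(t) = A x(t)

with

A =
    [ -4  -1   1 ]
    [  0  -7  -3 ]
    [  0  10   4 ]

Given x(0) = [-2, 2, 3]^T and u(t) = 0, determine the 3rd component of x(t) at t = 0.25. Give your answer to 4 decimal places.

8.3659

det(sI - A) = s^3 - (tr A)s^2 + (M11 + M22 + M33)s - det A, where Mii is the 2×2 principal minor of A obtained by deleting row i and column i.
tr A = (-4) + (-7) + 4 = -7; M11 = (-7)·4 - (-3)·10 = -28 - (-30) = 2; M22 = (-4)·4 - 1·0 = -16 - 0 = -16; M33 = (-4)·(-7) - (-1)·0 = 28 - 0 = 28; sum of minors = 14.
det A = (-4)·((-7)·4 - (-3)·10) - (-1)·(0·4 - (-3)·0) + 1·(0·10 - (-7)·0) = (-4)·2 - (-1)·0 + 1·0 = -8.
So p(s) = det(sI - A) = s^3 + 7s^2 + 14s + 8.
Rational-root test: any integer root divides 8. Testing small divisors, s = -1 works: p(-1) = -1 + 7 + (-14) + 8 = 0, so (s + 1) is a factor.
Dividing, p(s) = (s + 1)(s^2 + 6s + 8).
Factor s^2 + 6s + 8: two numbers with sum -6 and product 8 are -2 and -4, so s^2 + 6s + 8 = (s + 2)(s + 4).
Hence p(s) = (s + 1) (s + 2) (s + 4), with roots -4, -2, -1.
The eigenvalues -4, -2, -1 are distinct and real, so A is diagonalisable and x(t) = e^{At} x(0) = V diag(e^{λ_i t}) V^{-1} x(0), where the columns of V are the eigenvectors.
λ = -4: A - (-4)I = [[0, -1, 1], [0, -3, -3], [0, 10, 8]]. v must be orthogonal to every row; (row 1) × (row 2) = [6, 0, 0], so take v_1 = [1, 0, 0]^T.
λ = -2: A - (-2)I = [[-2, -1, 1], [0, -5, -3], [0, 10, 6]]. v must be orthogonal to every row; (row 1) × (row 2) = [8, -6, 10], so take v_2 = [4, -3, 5]^T.
λ = -1: A - (-1)I = [[-3, -1, 1], [0, -6, -3], [0, 10, 5]]. v must be orthogonal to every row; (row 1) × (row 2) = [9, -9, 18], so take v_3 = [1, -1, 2]^T.
V = [v_1 v_2 v_3] = [[1, 4, 1], [0, -3, -1], [0, 5, 2]] has det V = -1, so V^{-1} = adj(V)/det V = [[1, 3, 1], [0, -2, -1], [0, 5, 3]].
Modal coordinates z(0) = V^{-1} x(0): 1·(-2) + 3·2 + 1·3 = 7; 0·(-2) + (-2)·2 + (-1)·3 = -7; 0·(-2) + 5·2 + 3·3 = 19; so z(0) = [7, -7, 19]^T.
x_3(t) = Σ_i (v_i)_3 · z_i(0) · e^{λ_i t} (row 3 of V times the modal terms).
x_3(0.25) = 0·7·e^{-4·0.25} + 5·(-7)·e^{-2·0.25} + 2·19·e^{-1·0.25} = 0·0.367879 + (-35)·0.606531 + 38·0.778801 = 8.3659.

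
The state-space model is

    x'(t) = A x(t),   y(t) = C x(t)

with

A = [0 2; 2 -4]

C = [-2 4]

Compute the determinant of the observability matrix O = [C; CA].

CA = [[8, -20]]
Observability matrix O = [C; CA] = [[-2, 4], [8, -20]]
det(O) = (-2)·(-20) - 4·8 = 40 - 32 = 8
Since det(O) ≠ 0, rank(O) = 2 and the system is completely observable.

8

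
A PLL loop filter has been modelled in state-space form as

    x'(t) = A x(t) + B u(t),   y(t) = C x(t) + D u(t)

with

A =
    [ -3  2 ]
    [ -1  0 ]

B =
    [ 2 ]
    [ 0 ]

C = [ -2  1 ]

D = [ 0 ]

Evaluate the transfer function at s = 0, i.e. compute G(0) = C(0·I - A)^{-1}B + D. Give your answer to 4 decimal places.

-1.0000

G(0) = C(-A)^{-1}B + D = -C A^{-1} B + D.
det A = 2, so A^{-1} = (1/2)·adj(A) = [[0, -1], [1/2, -3/2]]
A^{-1} B = [0, 1]^T
C A^{-1} B = 1
G(0) = D - C A^{-1} B = 0 - (1) = -1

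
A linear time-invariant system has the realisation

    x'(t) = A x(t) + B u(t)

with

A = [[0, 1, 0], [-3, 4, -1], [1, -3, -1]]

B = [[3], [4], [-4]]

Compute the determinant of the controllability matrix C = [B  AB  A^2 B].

AB = [[4], [11], [-5]]
A^2B = [[11], [37], [-24]]
Controllability matrix C = [B  AB  A^2B] = [[3, 4, 11], [4, 11, 37], [-4, -5, -24]]
Expanding along the first row, det(C) = 3·(11·(-24) - 37·(-5)) - 4·(4·(-24) - 37·(-4)) + 11·(4·(-5) - 11·(-4)) = 3·(-79) - 4·52 + 11·24 = -181
Since det(C) ≠ 0, rank(C) = 3 and the system is completely controllable.

-181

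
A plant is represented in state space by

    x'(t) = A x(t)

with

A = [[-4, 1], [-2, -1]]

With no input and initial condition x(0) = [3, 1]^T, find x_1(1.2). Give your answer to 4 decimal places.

det(sI - A) = s^2 - (tr A)s + det A, with tr A = (-4) + (-1) = -5 and det A = (-4)·(-1) - 1·(-2) = 4 - (-2) = 6.
So p(s) = det(sI - A) = s^2 + 5s + 6.
Factor s^2 + 5s + 6: two numbers with sum -5 and product 6 are -2 and -3, so s^2 + 5s + 6 = (s + 2)(s + 3).
Hence p(s) = (s + 2) (s + 3), with roots -3, -2.
The eigenvalues -3, -2 are distinct and real, so A is diagonalisable and x(t) = e^{At} x(0) = V diag(e^{λ_i t}) V^{-1} x(0), where the columns of V are the eigenvectors.
λ = -3: A - (-3)I = [[-1, 1], [-2, 2]]. Row 1 gives (-1)·v1 + 1·v2 = 0, so take v_1 = [1, 1]^T.
λ = -2: A - (-2)I = [[-2, 1], [-2, 1]]. Row 1 gives (-2)·v1 + 1·v2 = 0, so take v_2 = [-1, -2]^T.
V = [v_1 v_2] = [[1, -1], [1, -2]] has det V = -1, so V^{-1} = adj(V)/det V = [[2, -1], [1, -1]].
Modal coordinates z(0) = V^{-1} x(0): 2·3 + (-1)·1 = 5; 1·3 + (-1)·1 = 2; so z(0) = [5, 2]^T.
x_1(t) = Σ_i (v_i)_1 · z_i(0) · e^{λ_i t} (row 1 of V times the modal terms).
x_1(1.2) = 1·5·e^{-3·1.2} + (-1)·2·e^{-2·1.2} = 5·0.027324 + (-2)·0.090718 = -0.0448.

-0.0448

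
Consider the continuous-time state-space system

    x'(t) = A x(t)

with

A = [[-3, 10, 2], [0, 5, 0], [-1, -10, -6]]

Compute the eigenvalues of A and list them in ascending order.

-5, -4, 5

det(sI - A) = s^3 - (tr A)s^2 + (M11 + M22 + M33)s - det A, where Mii is the 2×2 principal minor of A obtained by deleting row i and column i.
tr A = (-3) + 5 + (-6) = -4; M11 = 5·(-6) - 0·(-10) = -30 - 0 = -30; M22 = (-3)·(-6) - 2·(-1) = 18 - (-2) = 20; M33 = (-3)·5 - 10·0 = -15 - 0 = -15; sum of minors = -25.
det A = (-3)·(5·(-6) - 0·(-10)) - 10·(0·(-6) - 0·(-1)) + 2·(0·(-10) - 5·(-1)) = (-3)·(-30) - 10·0 + 2·5 = 100.
So p(s) = det(sI - A) = s^3 + 4s^2 - 25s - 100.
Rational-root test: any integer root divides -100. Testing small divisors, s = -4 works: p(-4) = -64 + 64 + 100 + (-100) = 0, so (s + 4) is a factor.
Dividing, p(s) = (s + 4)(s^2 - 25).
Factor s^2 - 25: two numbers with sum 0 and product -25 are 5 and -5, so s^2 - 25 = (s - 5)(s + 5).
Hence p(s) = (s - 5) (s + 4) (s + 5), with roots -5, -4, 5.
At least one eigenvalue has non-negative real part, so the system is not asymptotically stable.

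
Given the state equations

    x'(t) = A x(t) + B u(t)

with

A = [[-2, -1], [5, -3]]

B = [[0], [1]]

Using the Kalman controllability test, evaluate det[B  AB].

AB = [[-1], [-3]]
Controllability matrix C = [B  AB] = [[0, -1], [1, -3]]
det(C) = 0·(-3) - (-1)·1 = 0 - (-1) = 1
Since det(C) ≠ 0, rank(C) = 2 and the system is completely controllable.

1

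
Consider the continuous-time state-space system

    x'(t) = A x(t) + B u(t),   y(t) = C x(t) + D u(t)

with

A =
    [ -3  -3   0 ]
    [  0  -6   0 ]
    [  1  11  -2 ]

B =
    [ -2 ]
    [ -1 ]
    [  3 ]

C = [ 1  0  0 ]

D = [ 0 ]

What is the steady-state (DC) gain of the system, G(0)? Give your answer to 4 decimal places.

-0.5000

G(0) = C(-A)^{-1}B + D = -C A^{-1} B + D.
det A = -36, so A^{-1} = (1/-36)·adj(A) = [[-1/3, 1/6, 0], [0, -1/6, 0], [-1/6, -5/6, -1/2]]
A^{-1} B = [1/2, 1/6, -1/3]^T
C A^{-1} B = 1/2
G(0) = D - C A^{-1} B = 0 - (1/2) = -1/2 ≈ -0.5000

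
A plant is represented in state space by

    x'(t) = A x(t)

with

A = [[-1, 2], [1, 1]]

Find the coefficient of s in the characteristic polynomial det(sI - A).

For a 2×2 matrix, det(sI - A) = s^2 - (tr A)s + det A.
tr A = 0, det A = -3.
So p(s) = s^2 - 3.
The coefficient of s is 0.

0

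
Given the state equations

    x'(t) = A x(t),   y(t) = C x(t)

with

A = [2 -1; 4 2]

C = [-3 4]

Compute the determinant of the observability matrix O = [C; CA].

-73

CA = [[10, 11]]
Observability matrix O = [C; CA] = [[-3, 4], [10, 11]]
det(O) = (-3)·11 - 4·10 = -33 - 40 = -73
Since det(O) ≠ 0, rank(O) = 2 and the system is completely observable.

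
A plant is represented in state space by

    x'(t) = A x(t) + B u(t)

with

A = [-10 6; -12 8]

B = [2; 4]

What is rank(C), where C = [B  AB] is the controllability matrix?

AB = [[4], [8]]
Controllability matrix C = [B  AB] = [[2, 4], [4, 8]]
Every column of C is a scalar multiple of column 1 = [2, 4] (multipliers 1, 2), so the columns span a one-dimensional space.
C ≠ 0, hence rank(C) = 1.
rank(C) = 1 < n = 2, so the pair (A, B) is not completely controllable.

1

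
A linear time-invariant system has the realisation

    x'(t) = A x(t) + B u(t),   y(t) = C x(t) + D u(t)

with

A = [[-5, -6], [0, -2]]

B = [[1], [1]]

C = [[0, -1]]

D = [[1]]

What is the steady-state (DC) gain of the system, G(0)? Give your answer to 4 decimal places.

0.5000

G(0) = C(-A)^{-1}B + D = -C A^{-1} B + D.
det A = 10, so A^{-1} = (1/10)·adj(A) = [[-1/5, 3/5], [0, -1/2]]
A^{-1} B = [2/5, -1/2]^T
C A^{-1} B = 1/2
G(0) = D - C A^{-1} B = 1 - (1/2) = 1/2 ≈ 0.5000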